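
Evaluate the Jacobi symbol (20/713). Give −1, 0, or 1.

-1

Pull out 2^2: since 713 ≡ 1 (mod 8), (2/713) = +1, so (2/713)^2 = +1.
Reciprocity: 5 ≡ 1 and 713 ≡ 1 (mod 4), so (5/713) = +(713/5).
Reduce top mod 5: now compute (3/5).
Reciprocity: 3 ≡ 3 and 5 ≡ 1 (mod 4), so (3/5) = +(5/3).
Reduce top mod 3: now compute (2/3).
Pull out 2: since 3 ≡ 3 (mod 8), (2/3) = -1.
Reached (1/3) = 1. Collecting the sign flips along the way, the symbol is -1.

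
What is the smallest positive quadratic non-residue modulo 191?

7

(2/191) = +1, so 2 is a residue.
(3/191) = +1, so 3 is a residue.
(4/191) = +1, so 4 is a residue.
(5/191) = +1, so 5 is a residue.
(6/191) = +1, so 6 is a residue.
(7/191) = −1, so 7 is the smallest positive non-residue mod 191.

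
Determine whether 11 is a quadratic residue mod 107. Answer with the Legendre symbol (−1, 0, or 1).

1

Reciprocity: 11 ≡ 3 and 107 ≡ 3 (mod 4), so (11/107) = −(107/11).
Reduce top mod 11: now compute (8/11).
Pull out 2^3: since 11 ≡ 3 (mod 8), (2/11) = -1, so (2/11)^3 = -1.
Reached (1/11) = 1. Collecting the sign flips along the way, the symbol is +1.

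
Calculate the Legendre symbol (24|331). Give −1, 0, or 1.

Pull out 2^3: since 331 ≡ 3 (mod 8), (2/331) = -1, so (2/331)^3 = -1.
Reciprocity: 3 ≡ 3 and 331 ≡ 3 (mod 4), so (3/331) = −(331/3).
Reduce top mod 3: now compute (1/3).
Reached (1/3) = 1. Collecting the sign flips along the way, the symbol is +1.

1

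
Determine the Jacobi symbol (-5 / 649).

First reduce: -5 ≡ 644 (mod 649).
Pull out 2^2: since 649 ≡ 1 (mod 8), (2/649) = +1, so (2/649)^2 = +1.
Reciprocity: 161 ≡ 1 and 649 ≡ 1 (mod 4), so (161/649) = +(649/161).
Reduce top mod 161: now compute (5/161).
Reciprocity: 5 ≡ 1 and 161 ≡ 1 (mod 4), so (5/161) = +(161/5).
Reduce top mod 5: now compute (1/5).
Reached (1/5) = 1. Collecting the sign flips along the way, the symbol is +1.

1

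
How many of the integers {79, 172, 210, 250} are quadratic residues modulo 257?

1

(79/257) = +1 → QR.
(172/257) = -1 → non-residue.
(210/257) = -1 → non-residue.
(250/257) = -1 → non-residue.
Total quadratic residues among the 4: 1.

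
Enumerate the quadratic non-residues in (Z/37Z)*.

2, 5, 6, 8, 13, 14, 15, 17, 18, 19, 20, 22, 23, 24, 29, 31, 32, 35

Square k = 1,…,18 (k and 37−k give the same square):
1²=1, 2²=4, 3²=9, 4²=16, 5²=25, 6²=36, 7²≡12, 8²≡27, 9²≡7, 10²≡26, 11²≡10, 12²≡33, 13²≡21, 14²≡11, 15²≡3, 16²≡34, 17²≡30, 18²≡28 (mod 37).
The residues are {1, 3, 4, 7, 9, 10, 11, 12, 16, 21, 25, 26, 27, 28, 30, 33, 34, 36}; the non-residues are the remaining 18 nonzero classes.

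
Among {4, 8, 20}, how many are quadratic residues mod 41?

3

(4/41) = +1 → QR.
(8/41) = +1 → QR.
(20/41) = +1 → QR.
Total quadratic residues among the 3: 3.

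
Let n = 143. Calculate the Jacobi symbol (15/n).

-1

Reciprocity: 15 ≡ 3 and 143 ≡ 3 (mod 4), so (15/143) = −(143/15).
Reduce top mod 15: now compute (8/15).
Pull out 2^3: since 15 ≡ 7 (mod 8), (2/15) = +1, so (2/15)^3 = +1.
Reached (1/15) = 1. Collecting the sign flips along the way, the symbol is -1.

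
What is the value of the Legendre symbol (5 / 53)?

-1

Euler's criterion: (5/53) ≡ 5^26 (mod 53).
5^2 ≡ 25 (mod 53)
5^4 ≡ 42 (mod 53)
5^8 ≡ 15 (mod 53)
5^16 ≡ 13 (mod 53)
5^26 = 5^(16+8+2) ≡ 52 (mod 53).
Result is 52 ≡ −1, so (5/53) = −1.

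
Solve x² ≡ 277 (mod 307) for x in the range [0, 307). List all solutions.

Since 307 ≡ 3 (mod 4), a square root of 277 is 277^((307+1)/4) = 277^77 mod 307.
Repeated squaring: 277^2≡286, 277^4≡134, 277^8≡150, 277^16≡89, 277^32≡246, 277^64≡37 (mod 307).
277^77 = 277^(64+8+4+1) ≡ 225 (mod 307).
Check: 225² = 50625 ≡ 277 (mod 307). The two roots are 82 and 225.

82, 225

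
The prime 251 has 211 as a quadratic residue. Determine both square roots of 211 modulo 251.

100, 151

Since 251 ≡ 3 (mod 4), a square root of 211 is 211^((251+1)/4) = 211^63 mod 251.
Repeated squaring: 211^2≡94, 211^4≡51, 211^8≡91, 211^16≡249, 211^32≡4 (mod 251).
211^63 = 211^(32+16+8+4+2+1) ≡ 100 (mod 251).
Check: 100² = 10000 ≡ 211 (mod 251). The two roots are 100 and 151.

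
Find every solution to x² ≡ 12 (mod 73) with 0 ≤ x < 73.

31, 42

73 ≡ 1 (mod 4), so we find a root by search.
Trying successive values, 31² = 961 ≡ 12 (mod 73). The other root is 73 − 31 = 42.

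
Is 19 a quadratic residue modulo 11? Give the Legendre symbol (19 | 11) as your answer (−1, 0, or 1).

First reduce: 19 ≡ 8 (mod 11).
Pull out 2^3: since 11 ≡ 3 (mod 8), (2/11) = -1, so (2/11)^3 = -1.
Reached (1/11) = 1. Collecting the sign flips along the way, the symbol is -1.

-1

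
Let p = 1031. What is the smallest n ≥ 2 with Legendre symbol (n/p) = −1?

(2/1031) = +1, so 2 is a residue.
(3/1031) = +1, so 3 is a residue.
(4/1031) = +1, so 4 is a residue.
(5/1031) = +1, so 5 is a residue.
(6/1031) = +1, so 6 is a residue.
(7/1031) = −1, so 7 is the smallest positive non-residue mod 1031.

7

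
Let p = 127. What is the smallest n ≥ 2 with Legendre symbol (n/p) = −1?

3

(2/127) = +1, so 2 is a residue.
(3/127) = −1, so 3 is the smallest positive non-residue mod 127.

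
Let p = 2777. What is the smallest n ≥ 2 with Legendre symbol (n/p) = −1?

(2/2777) = +1, so 2 is a residue.
(3/2777) = −1, so 3 is the smallest positive non-residue mod 2777.

3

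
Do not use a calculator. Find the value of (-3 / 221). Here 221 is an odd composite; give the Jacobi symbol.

First reduce: -3 ≡ 218 (mod 221).
Pull out 2: since 221 ≡ 5 (mod 8), (2/221) = -1.
Reciprocity: 109 ≡ 1 and 221 ≡ 1 (mod 4), so (109/221) = +(221/109).
Reduce top mod 109: now compute (3/109).
Reciprocity: 3 ≡ 3 and 109 ≡ 1 (mod 4), so (3/109) = +(109/3).
Reduce top mod 3: now compute (1/3).
Reached (1/3) = 1. Collecting the sign flips along the way, the symbol is -1.

-1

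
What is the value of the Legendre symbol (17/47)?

Reciprocity: 17 ≡ 1 and 47 ≡ 3 (mod 4), so (17/47) = +(47/17).
Reduce top mod 17: now compute (13/17).
Reciprocity: 13 ≡ 1 and 17 ≡ 1 (mod 4), so (13/17) = +(17/13).
Reduce top mod 13: now compute (4/13).
Pull out 2^2: since 13 ≡ 5 (mod 8), (2/13) = -1, so (2/13)^2 = +1.
Reached (1/13) = 1. Collecting the sign flips along the way, the symbol is +1.

1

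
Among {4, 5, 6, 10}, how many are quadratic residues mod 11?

(4/11) = +1 → QR.
(5/11) = +1 → QR.
(6/11) = -1 → non-residue.
(10/11) = -1 → non-residue.
Total quadratic residues among the 4: 2.

2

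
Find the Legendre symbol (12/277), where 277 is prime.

1

Pull out 2^2: since 277 ≡ 5 (mod 8), (2/277) = -1, so (2/277)^2 = +1.
Reciprocity: 3 ≡ 3 and 277 ≡ 1 (mod 4), so (3/277) = +(277/3).
Reduce top mod 3: now compute (1/3).
Reached (1/3) = 1. Collecting the sign flips along the way, the symbol is +1.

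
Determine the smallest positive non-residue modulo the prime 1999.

(2/1999) = +1, so 2 is a residue.
(3/1999) = −1, so 3 is the smallest positive non-residue mod 1999.

3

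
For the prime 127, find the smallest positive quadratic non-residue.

(2/127) = +1, so 2 is a residue.
(3/127) = −1, so 3 is the smallest positive non-residue mod 127.

3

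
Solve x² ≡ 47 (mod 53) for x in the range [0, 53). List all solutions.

53 ≡ 1 (mod 4), so we find a root by search.
Trying successive values, 10² = 100 ≡ 47 (mod 53). The other root is 53 − 10 = 43.

10, 43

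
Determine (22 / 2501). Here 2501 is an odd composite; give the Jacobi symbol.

-1

Pull out 2: since 2501 ≡ 5 (mod 8), (2/2501) = -1.
Reciprocity: 11 ≡ 3 and 2501 ≡ 1 (mod 4), so (11/2501) = +(2501/11).
Reduce top mod 11: now compute (4/11).
Pull out 2^2: since 11 ≡ 3 (mod 8), (2/11) = -1, so (2/11)^2 = +1.
Reached (1/11) = 1. Collecting the sign flips along the way, the symbol is -1.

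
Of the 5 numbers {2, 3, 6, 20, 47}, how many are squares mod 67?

(2/67) = -1 → non-residue.
(3/67) = -1 → non-residue.
(6/67) = +1 → QR.
(20/67) = -1 → non-residue.
(47/67) = +1 → QR.
Total quadratic residues among the 5: 2.

2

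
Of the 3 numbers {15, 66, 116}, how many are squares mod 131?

(15/131) = +1 → QR.
(66/131) = -1 → non-residue.
(116/131) = -1 → non-residue.
Total quadratic residues among the 3: 1.

1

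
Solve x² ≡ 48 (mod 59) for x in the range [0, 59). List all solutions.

15, 44

Since 59 ≡ 3 (mod 4), a square root of 48 is 48^((59+1)/4) = 48^15 mod 59.
Repeated squaring: 48^2≡3, 48^4≡9, 48^8≡22 (mod 59).
48^15 = 48^(8+4+2+1) ≡ 15 (mod 59).
Check: 15² = 225 ≡ 48 (mod 59). The two roots are 15 and 44.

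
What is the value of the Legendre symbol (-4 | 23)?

-1

First reduce: -4 ≡ 19 (mod 23).
Reciprocity: 19 ≡ 3 and 23 ≡ 3 (mod 4), so (19/23) = −(23/19).
Reduce top mod 19: now compute (4/19).
Pull out 2^2: since 19 ≡ 3 (mod 8), (2/19) = -1, so (2/19)^2 = +1.
Reached (1/19) = 1. Collecting the sign flips along the way, the symbol is -1.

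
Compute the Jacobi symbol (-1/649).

First reduce: -1 ≡ 648 (mod 649).
Pull out 2^3: since 649 ≡ 1 (mod 8), (2/649) = +1, so (2/649)^3 = +1.
Reciprocity: 81 ≡ 1 and 649 ≡ 1 (mod 4), so (81/649) = +(649/81).
Reduce top mod 81: now compute (1/81).
Reached (1/81) = 1. Collecting the sign flips along the way, the symbol is +1.

1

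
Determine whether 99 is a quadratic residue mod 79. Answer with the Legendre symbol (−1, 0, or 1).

1

First reduce: 99 ≡ 20 (mod 79).
Pull out 2^2: since 79 ≡ 7 (mod 8), (2/79) = +1, so (2/79)^2 = +1.
Reciprocity: 5 ≡ 1 and 79 ≡ 3 (mod 4), so (5/79) = +(79/5).
Reduce top mod 5: now compute (4/5).
Pull out 2^2: since 5 ≡ 5 (mod 8), (2/5) = -1, so (2/5)^2 = +1.
Reached (1/5) = 1. Collecting the sign flips along the way, the symbol is +1.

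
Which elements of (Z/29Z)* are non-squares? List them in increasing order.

Square k = 1,…,14 (k and 29−k give the same square):
1²=1, 2²=4, 3²=9, 4²=16, 5²=25, 6²≡7, 7²≡20, 8²≡6, 9²≡23, 10²≡13, 11²≡5, 12²≡28, 13²≡24, 14²≡22 (mod 29).
The residues are {1, 4, 5, 6, 7, 9, 13, 16, 20, 22, 23, 24, 25, 28}; the non-residues are the remaining 14 nonzero classes.

2 3 8 10 11 12 14 15 17 18 19 21 26 27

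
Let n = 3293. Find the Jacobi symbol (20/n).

-1

Pull out 2^2: since 3293 ≡ 5 (mod 8), (2/3293) = -1, so (2/3293)^2 = +1.
Reciprocity: 5 ≡ 1 and 3293 ≡ 1 (mod 4), so (5/3293) = +(3293/5).
Reduce top mod 5: now compute (3/5).
Reciprocity: 3 ≡ 3 and 5 ≡ 1 (mod 4), so (3/5) = +(5/3).
Reduce top mod 3: now compute (2/3).
Pull out 2: since 3 ≡ 3 (mod 8), (2/3) = -1.
Reached (1/3) = 1. Collecting the sign flips along the way, the symbol is -1.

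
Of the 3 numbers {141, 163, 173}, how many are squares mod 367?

1

(141/367) = -1 → non-residue.
(163/367) = -1 → non-residue.
(173/367) = +1 → QR.
Total quadratic residues among the 3: 1.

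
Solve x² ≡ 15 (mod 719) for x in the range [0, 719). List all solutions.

Since 719 ≡ 3 (mod 4), a square root of 15 is 15^((719+1)/4) = 15^180 mod 719.
Repeated squaring: 15^2≡225, 15^4≡295, 15^8≡26, 15^16≡676, 15^32≡411, 15^64≡675, 15^128≡498 (mod 719).
15^180 = 15^(128+32+16+4) ≡ 206 (mod 719).
Check: 206² = 42436 ≡ 15 (mod 719). The two roots are 206 and 513.

206, 513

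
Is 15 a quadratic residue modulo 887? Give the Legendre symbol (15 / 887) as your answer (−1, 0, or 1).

-1

Euler's criterion: (15/887) ≡ 15^443 (mod 887).
15^2 ≡ 225 (mod 887)
15^4 ≡ 66 (mod 887)
15^8 ≡ 808 (mod 887)
15^16 ≡ 32 (mod 887)
15^32 ≡ 137 (mod 887)
15^64 ≡ 142 (mod 887)
15^128 ≡ 650 (mod 887)
15^256 ≡ 288 (mod 887)
15^443 = 15^(256+128+32+16+8+2+1) ≡ 886 (mod 887).
Result is 886 ≡ −1, so (15/887) = −1.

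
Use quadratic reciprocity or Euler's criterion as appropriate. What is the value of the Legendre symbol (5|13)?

-1

Reciprocity: 5 ≡ 1 and 13 ≡ 1 (mod 4), so (5/13) = +(13/5).
Reduce top mod 5: now compute (3/5).
Reciprocity: 3 ≡ 3 and 5 ≡ 1 (mod 4), so (3/5) = +(5/3).
Reduce top mod 3: now compute (2/3).
Pull out 2: since 3 ≡ 3 (mod 8), (2/3) = -1.
Reached (1/3) = 1. Collecting the sign flips along the way, the symbol is -1.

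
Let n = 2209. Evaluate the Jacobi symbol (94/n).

Pull out 2: since 2209 ≡ 1 (mod 8), (2/2209) = +1.
Reciprocity: 47 ≡ 3 and 2209 ≡ 1 (mod 4), so (47/2209) = +(2209/47).
Reduce top mod 47: now compute (0/47).
Top reduces to 0: gcd > 1, so the symbol is 0.

0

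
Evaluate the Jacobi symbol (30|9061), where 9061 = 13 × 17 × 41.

Pull out 2: since 9061 ≡ 5 (mod 8), (2/9061) = -1.
Reciprocity: 15 ≡ 3 and 9061 ≡ 1 (mod 4), so (15/9061) = +(9061/15).
Reduce top mod 15: now compute (1/15).
Reached (1/15) = 1. Collecting the sign flips along the way, the symbol is -1.

-1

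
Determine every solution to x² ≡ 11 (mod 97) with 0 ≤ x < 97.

97 ≡ 1 (mod 4), so we find a root by search.
Trying successive values, 37² = 1369 ≡ 11 (mod 97). The other root is 97 − 37 = 60.

37, 60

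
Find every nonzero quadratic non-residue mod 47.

5,10,11,13,15,19,20,22,23,26,29,30,31,33,35,38,39,40,41,43,44,45,46

Square k = 1,…,23 (k and 47−k give the same square):
1²=1, 2²=4, 3²=9, 4²=16, 5²=25, 6²=36, 7²≡2, 8²≡17, 9²≡34, 10²≡6, 11²≡27, 12²≡3, 13²≡28, 14²≡8, 15²≡37, 16²≡21, 17²≡7, 18²≡42, 19²≡32, 20²≡24, 21²≡18, 22²≡14, 23²≡12 (mod 47).
The residues are {1, 2, 3, 4, 6, 7, 8, 9, 12, 14, 16, 17, 18, 21, 24, 25, 27, 28, 32, 34, 36, 37, 42}; the non-residues are the remaining 23 nonzero classes.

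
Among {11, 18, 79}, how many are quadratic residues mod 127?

3

(11/127) = +1 → QR.
(18/127) = +1 → QR.
(79/127) = +1 → QR.
Total quadratic residues among the 3: 3.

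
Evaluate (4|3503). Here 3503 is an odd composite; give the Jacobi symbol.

1

Pull out 2^2: since 3503 ≡ 7 (mod 8), (2/3503) = +1, so (2/3503)^2 = +1.
Reached (1/3503) = 1. Collecting the sign flips along the way, the symbol is +1.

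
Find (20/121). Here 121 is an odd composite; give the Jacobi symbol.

Pull out 2^2: since 121 ≡ 1 (mod 8), (2/121) = +1, so (2/121)^2 = +1.
Reciprocity: 5 ≡ 1 and 121 ≡ 1 (mod 4), so (5/121) = +(121/5).
Reduce top mod 5: now compute (1/5).
Reached (1/5) = 1. Collecting the sign flips along the way, the symbol is +1.

1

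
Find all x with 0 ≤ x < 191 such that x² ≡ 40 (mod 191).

Since 191 ≡ 3 (mod 4), a square root of 40 is 40^((191+1)/4) = 40^48 mod 191.
Repeated squaring: 40^2≡72, 40^4≡27, 40^8≡156, 40^16≡79, 40^32≡129 (mod 191).
40^48 = 40^(32+16) ≡ 68 (mod 191).
Check: 68² = 4624 ≡ 40 (mod 191). The two roots are 68 and 123.

68, 123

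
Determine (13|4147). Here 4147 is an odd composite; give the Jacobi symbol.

Reciprocity: 13 ≡ 1 and 4147 ≡ 3 (mod 4), so (13/4147) = +(4147/13).
Reduce top mod 13: now compute (0/13).
Top reduces to 0: gcd > 1, so the symbol is 0.

0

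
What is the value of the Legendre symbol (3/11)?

Reciprocity: 3 ≡ 3 and 11 ≡ 3 (mod 4), so (3/11) = −(11/3).
Reduce top mod 3: now compute (2/3).
Pull out 2: since 3 ≡ 3 (mod 8), (2/3) = -1.
Reached (1/3) = 1. Collecting the sign flips along the way, the symbol is +1.

1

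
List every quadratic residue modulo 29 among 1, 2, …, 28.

Square k = 1,…,14 (k and 29−k give the same square):
1²=1, 2²=4, 3²=9, 4²=16, 5²=25, 6²≡7, 7²≡20, 8²≡6, 9²≡23, 10²≡13, 11²≡5, 12²≡28, 13²≡24, 14²≡22 (mod 29).
So the quadratic residues mod 29 are {1, 4, 5, 6, 7, 9, 13, 16, 20, 22, 23, 24, 25, 28}.

1, 4, 5, 6, 7, 9, 13, 16, 20, 22, 23, 24, 25, 28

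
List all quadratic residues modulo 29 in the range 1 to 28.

Square k = 1,…,14 (k and 29−k give the same square):
1²=1, 2²=4, 3²=9, 4²=16, 5²=25, 6²≡7, 7²≡20, 8²≡6, 9²≡23, 10²≡13, 11²≡5, 12²≡28, 13²≡24, 14²≡22 (mod 29).
So the quadratic residues mod 29 are {1, 4, 5, 6, 7, 9, 13, 16, 20, 22, 23, 24, 25, 28}.

1,4,5,6,7,9,13,16,20,22,23,24,25,28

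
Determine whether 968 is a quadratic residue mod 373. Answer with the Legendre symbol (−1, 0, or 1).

-1

First reduce: 968 ≡ 222 (mod 373).
Pull out 2: since 373 ≡ 5 (mod 8), (2/373) = -1.
Reciprocity: 111 ≡ 3 and 373 ≡ 1 (mod 4), so (111/373) = +(373/111).
Reduce top mod 111: now compute (40/111).
Pull out 2^3: since 111 ≡ 7 (mod 8), (2/111) = +1, so (2/111)^3 = +1.
Reciprocity: 5 ≡ 1 and 111 ≡ 3 (mod 4), so (5/111) = +(111/5).
Reduce top mod 5: now compute (1/5).
Reached (1/5) = 1. Collecting the sign flips along the way, the symbol is -1.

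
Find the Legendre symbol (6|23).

Euler's criterion: (6/23) ≡ 6^11 (mod 23).
6^2 ≡ 13 (mod 23)
6^4 ≡ 8 (mod 23)
6^8 ≡ 18 (mod 23)
6^11 = 6^(8+2+1) ≡ 1 (mod 23).
Result is 1, so (6/23) = 1.

1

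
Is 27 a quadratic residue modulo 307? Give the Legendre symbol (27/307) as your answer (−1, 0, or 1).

-1

Euler's criterion: (27/307) ≡ 27^153 (mod 307).
27^2 ≡ 115 (mod 307)
27^4 ≡ 24 (mod 307)
27^8 ≡ 269 (mod 307)
27^16 ≡ 216 (mod 307)
27^32 ≡ 299 (mod 307)
27^64 ≡ 64 (mod 307)
27^128 ≡ 105 (mod 307)
27^153 = 27^(128+16+8+1) ≡ 306 (mod 307).
Result is 306 ≡ −1, so (27/307) = −1.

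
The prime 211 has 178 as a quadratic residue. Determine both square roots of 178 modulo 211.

Since 211 ≡ 3 (mod 4), a square root of 178 is 178^((211+1)/4) = 178^53 mod 211.
Repeated squaring: 178^2≡34, 178^4≡101, 178^8≡73, 178^16≡54, 178^32≡173 (mod 211).
178^53 = 178^(32+16+4+1) ≡ 173 (mod 211).
Check: 173² = 29929 ≡ 178 (mod 211). The two roots are 38 and 173.

38, 173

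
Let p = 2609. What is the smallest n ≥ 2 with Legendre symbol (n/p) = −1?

(2/2609) = +1, so 2 is a residue.
(3/2609) = −1, so 3 is the smallest positive non-residue mod 2609.

3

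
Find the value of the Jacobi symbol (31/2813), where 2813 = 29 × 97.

-1

Reciprocity: 31 ≡ 3 and 2813 ≡ 1 (mod 4), so (31/2813) = +(2813/31).
Reduce top mod 31: now compute (23/31).
Reciprocity: 23 ≡ 3 and 31 ≡ 3 (mod 4), so (23/31) = −(31/23).
Reduce top mod 23: now compute (8/23).
Pull out 2^3: since 23 ≡ 7 (mod 8), (2/23) = +1, so (2/23)^3 = +1.
Reached (1/23) = 1. Collecting the sign flips along the way, the symbol is -1.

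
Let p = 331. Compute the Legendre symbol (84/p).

1

Pull out 2^2: since 331 ≡ 3 (mod 8), (2/331) = -1, so (2/331)^2 = +1.
Reciprocity: 21 ≡ 1 and 331 ≡ 3 (mod 4), so (21/331) = +(331/21).
Reduce top mod 21: now compute (16/21).
Pull out 2^4: since 21 ≡ 5 (mod 8), (2/21) = -1, so (2/21)^4 = +1.
Reached (1/21) = 1. Collecting the sign flips along the way, the symbol is +1.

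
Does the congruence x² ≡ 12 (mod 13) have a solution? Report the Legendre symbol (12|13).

1

Euler's criterion: (12/13) ≡ 12^6 (mod 13).
12^2 ≡ 1 (mod 13)
12^4 ≡ 1 (mod 13)
12^6 = 12^(4+2) ≡ 1 (mod 13).
Result is 1, so (12/13) = 1.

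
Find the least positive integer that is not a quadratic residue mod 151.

(2/151) = +1, so 2 is a residue.
(3/151) = −1, so 3 is the smallest positive non-residue mod 151.

3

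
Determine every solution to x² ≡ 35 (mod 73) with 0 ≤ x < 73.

20, 53

73 ≡ 1 (mod 4), so we find a root by search.
Trying successive values, 20² = 400 ≡ 35 (mod 73). The other root is 73 − 20 = 53.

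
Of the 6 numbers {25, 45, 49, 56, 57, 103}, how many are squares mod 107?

4

(25/107) = +1 → QR.
(45/107) = -1 → non-residue.
(49/107) = +1 → QR.
(56/107) = +1 → QR.
(57/107) = +1 → QR.
(103/107) = -1 → non-residue.
Total quadratic residues among the 6: 4.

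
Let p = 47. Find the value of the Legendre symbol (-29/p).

1

Euler's criterion: (-29/47) ≡ 18^23 (mod 47).
18^2 ≡ 42 (mod 47)
18^4 ≡ 25 (mod 47)
18^8 ≡ 14 (mod 47)
18^16 ≡ 8 (mod 47)
18^23 = 18^(16+4+2+1) ≡ 1 (mod 47).
Result is 1, so (-29/47) = 1.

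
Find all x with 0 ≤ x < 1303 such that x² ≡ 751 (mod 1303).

Since 1303 ≡ 3 (mod 4), a square root of 751 is 751^((1303+1)/4) = 751^326 mod 1303.
Repeated squaring: 751^2≡1105, 751^4≡114, 751^8≡1269, 751^16≡1156, 751^32≡761, 751^64≡589, 751^128≡323, 751^256≡89 (mod 1303).
751^326 = 751^(256+64+4+2) ≡ 973 (mod 1303).
Check: 973² = 946729 ≡ 751 (mod 1303). The two roots are 330 and 973.

330, 973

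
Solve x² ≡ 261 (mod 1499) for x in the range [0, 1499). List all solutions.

Since 1499 ≡ 3 (mod 4), a square root of 261 is 261^((1499+1)/4) = 261^375 mod 1499.
Repeated squaring: 261^2≡666, 261^4≡1351, 261^8≡918, 261^16≡286, 261^32≡850, 261^64≡1481, 261^128≡324, 261^256≡46 (mod 1499).
261^375 = 261^(256+64+32+16+4+2+1) ≡ 595 (mod 1499).
Check: 595² = 354025 ≡ 261 (mod 1499). The two roots are 595 and 904.

595, 904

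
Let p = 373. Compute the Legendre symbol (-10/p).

1

Euler's criterion: (-10/373) ≡ 363^186 (mod 373).
363^2 ≡ 100 (mod 373)
363^4 ≡ 302 (mod 373)
363^8 ≡ 192 (mod 373)
363^16 ≡ 310 (mod 373)
363^32 ≡ 239 (mod 373)
363^64 ≡ 52 (mod 373)
363^128 ≡ 93 (mod 373)
363^186 = 363^(128+32+16+8+2) ≡ 1 (mod 373).
Result is 1, so (-10/373) = 1.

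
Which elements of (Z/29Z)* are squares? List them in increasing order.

1 4 5 6 7 9 13 16 20 22 23 24 25 28

Square k = 1,…,14 (k and 29−k give the same square):
1²=1, 2²=4, 3²=9, 4²=16, 5²=25, 6²≡7, 7²≡20, 8²≡6, 9²≡23, 10²≡13, 11²≡5, 12²≡28, 13²≡24, 14²≡22 (mod 29).
So the quadratic residues mod 29 are {1, 4, 5, 6, 7, 9, 13, 16, 20, 22, 23, 24, 25, 28}.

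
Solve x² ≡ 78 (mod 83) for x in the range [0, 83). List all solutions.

Since 83 ≡ 3 (mod 4), a square root of 78 is 78^((83+1)/4) = 78^21 mod 83.
Repeated squaring: 78^2≡25, 78^4≡44, 78^8≡27, 78^16≡65 (mod 83).
78^21 = 78^(16+4+1) ≡ 59 (mod 83).
Check: 59² = 3481 ≡ 78 (mod 83). The two roots are 24 and 59.

24, 59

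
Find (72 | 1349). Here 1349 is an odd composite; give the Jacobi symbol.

Pull out 2^3: since 1349 ≡ 5 (mod 8), (2/1349) = -1, so (2/1349)^3 = -1.
Reciprocity: 9 ≡ 1 and 1349 ≡ 1 (mod 4), so (9/1349) = +(1349/9).
Reduce top mod 9: now compute (8/9).
Pull out 2^3: since 9 ≡ 1 (mod 8), (2/9) = +1, so (2/9)^3 = +1.
Reached (1/9) = 1. Collecting the sign flips along the way, the symbol is -1.

-1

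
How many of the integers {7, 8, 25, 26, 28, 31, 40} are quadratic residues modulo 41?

4

(7/41) = -1 → non-residue.
(8/41) = +1 → QR.
(25/41) = +1 → QR.
(26/41) = -1 → non-residue.
(28/41) = -1 → non-residue.
(31/41) = +1 → QR.
(40/41) = +1 → QR.
Total quadratic residues among the 7: 4.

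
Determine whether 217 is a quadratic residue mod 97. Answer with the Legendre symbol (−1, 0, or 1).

-1

First reduce: 217 ≡ 23 (mod 97).
Reciprocity: 23 ≡ 3 and 97 ≡ 1 (mod 4), so (23/97) = +(97/23).
Reduce top mod 23: now compute (5/23).
Reciprocity: 5 ≡ 1 and 23 ≡ 3 (mod 4), so (5/23) = +(23/5).
Reduce top mod 5: now compute (3/5).
Reciprocity: 3 ≡ 3 and 5 ≡ 1 (mod 4), so (3/5) = +(5/3).
Reduce top mod 3: now compute (2/3).
Pull out 2: since 3 ≡ 3 (mod 8), (2/3) = -1.
Reached (1/3) = 1. Collecting the sign flips along the way, the symbol is -1.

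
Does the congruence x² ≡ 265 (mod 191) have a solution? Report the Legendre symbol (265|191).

Euler's criterion: (265/191) ≡ 74^95 (mod 191).
74^2 ≡ 128 (mod 191)
74^4 ≡ 149 (mod 191)
74^8 ≡ 45 (mod 191)
74^16 ≡ 115 (mod 191)
74^32 ≡ 46 (mod 191)
74^64 ≡ 15 (mod 191)
74^95 = 74^(64+16+8+4+2+1) ≡ 190 (mod 191).
Result is 190 ≡ −1, so (265/191) = −1.

-1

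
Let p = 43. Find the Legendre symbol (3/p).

Euler's criterion: (3/43) ≡ 3^21 (mod 43).
3^2 ≡ 9 (mod 43)
3^4 ≡ 38 (mod 43)
3^8 ≡ 25 (mod 43)
3^16 ≡ 23 (mod 43)
3^21 = 3^(16+4+1) ≡ 42 (mod 43).
Result is 42 ≡ −1, so (3/43) = −1.

-1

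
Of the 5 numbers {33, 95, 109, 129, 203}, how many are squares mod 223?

3

(33/223) = +1 → QR.
(95/223) = -1 → non-residue.
(109/223) = +1 → QR.
(129/223) = -1 → non-residue.
(203/223) = +1 → QR.
Total quadratic residues among the 5: 3.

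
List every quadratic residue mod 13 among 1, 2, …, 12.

1 3 4 9 10 12

Square k = 1,…,6 (k and 13−k give the same square):
1²=1, 2²=4, 3²=9, 4²≡3, 5²≡12, 6²≡10 (mod 13).
So the quadratic residues mod 13 are {1, 3, 4, 9, 10, 12}.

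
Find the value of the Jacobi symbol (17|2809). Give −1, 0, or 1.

Reciprocity: 17 ≡ 1 and 2809 ≡ 1 (mod 4), so (17/2809) = +(2809/17).
Reduce top mod 17: now compute (4/17).
Pull out 2^2: since 17 ≡ 1 (mod 8), (2/17) = +1, so (2/17)^2 = +1.
Reached (1/17) = 1. Collecting the sign flips along the way, the symbol is +1.

1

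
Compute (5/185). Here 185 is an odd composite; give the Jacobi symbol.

0

Reciprocity: 5 ≡ 1 and 185 ≡ 1 (mod 4), so (5/185) = +(185/5).
Reduce top mod 5: now compute (0/5).
Top reduces to 0: gcd > 1, so the symbol is 0.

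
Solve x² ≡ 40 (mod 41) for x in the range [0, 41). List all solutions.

9, 32

41 ≡ 1 (mod 4), so we find a root by search.
Trying successive values, 9² = 81 ≡ 40 (mod 41). The other root is 41 − 9 = 32.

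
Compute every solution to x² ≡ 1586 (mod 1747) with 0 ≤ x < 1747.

Since 1747 ≡ 3 (mod 4), a square root of 1586 is 1586^((1747+1)/4) = 1586^437 mod 1747.
Repeated squaring: 1586^2≡1463, 1586^4≡294, 1586^8≡833, 1586^16≡330, 1586^32≡586, 1586^64≡984, 1586^128≡418, 1586^256≡24 (mod 1747).
1586^437 = 1586^(256+128+32+16+4+1) ≡ 1278 (mod 1747).
Check: 1278² = 1633284 ≡ 1586 (mod 1747). The two roots are 469 and 1278.

469, 1278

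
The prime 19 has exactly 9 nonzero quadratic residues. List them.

Square k = 1,…,9 (k and 19−k give the same square):
1²=1, 2²=4, 3²=9, 4²=16, 5²≡6, 6²≡17, 7²≡11, 8²≡7, 9²≡5 (mod 19).
So the quadratic residues mod 19 are {1, 4, 5, 6, 7, 9, 11, 16, 17}.

1, 4, 5, 6, 7, 9, 11, 16, 17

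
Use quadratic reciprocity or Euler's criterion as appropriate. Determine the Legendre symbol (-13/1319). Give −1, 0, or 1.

First reduce: -13 ≡ 1306 (mod 1319).
Pull out 2: since 1319 ≡ 7 (mod 8), (2/1319) = +1.
Reciprocity: 653 ≡ 1 and 1319 ≡ 3 (mod 4), so (653/1319) = +(1319/653).
Reduce top mod 653: now compute (13/653).
Reciprocity: 13 ≡ 1 and 653 ≡ 1 (mod 4), so (13/653) = +(653/13).
Reduce top mod 13: now compute (3/13).
Reciprocity: 3 ≡ 3 and 13 ≡ 1 (mod 4), so (3/13) = +(13/3).
Reduce top mod 3: now compute (1/3).
Reached (1/3) = 1. Collecting the sign flips along the way, the symbol is +1.

1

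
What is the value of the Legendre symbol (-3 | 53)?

-1

Euler's criterion: (-3/53) ≡ 50^26 (mod 53).
50^2 ≡ 9 (mod 53)
50^4 ≡ 28 (mod 53)
50^8 ≡ 42 (mod 53)
50^16 ≡ 15 (mod 53)
50^26 = 50^(16+8+2) ≡ 52 (mod 53).
Result is 52 ≡ −1, so (-3/53) = −1.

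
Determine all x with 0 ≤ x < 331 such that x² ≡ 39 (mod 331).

Since 331 ≡ 3 (mod 4), a square root of 39 is 39^((331+1)/4) = 39^83 mod 331.
Repeated squaring: 39^2≡197, 39^4≡82, 39^8≡104, 39^16≡224, 39^32≡195, 39^64≡291 (mod 331).
39^83 = 39^(64+16+2+1) ≡ 45 (mod 331).
Check: 45² = 2025 ≡ 39 (mod 331). The two roots are 45 and 286.

45, 286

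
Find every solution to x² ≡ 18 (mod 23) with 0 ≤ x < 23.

Since 23 ≡ 3 (mod 4), a square root of 18 is 18^((23+1)/4) = 18^6 mod 23.
Repeated squaring: 18^2≡2, 18^4≡4 (mod 23).
18^6 = 18^(4+2) ≡ 8 (mod 23).
Check: 8² = 64 ≡ 18 (mod 23). The two roots are 8 and 15.

8, 15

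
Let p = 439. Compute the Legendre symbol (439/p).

0

First reduce: 439 ≡ 0 (mod 439).
Top reduces to 0: gcd > 1, so the symbol is 0.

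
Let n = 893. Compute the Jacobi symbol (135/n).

1

Reciprocity: 135 ≡ 3 and 893 ≡ 1 (mod 4), so (135/893) = +(893/135).
Reduce top mod 135: now compute (83/135).
Reciprocity: 83 ≡ 3 and 135 ≡ 3 (mod 4), so (83/135) = −(135/83).
Reduce top mod 83: now compute (52/83).
Pull out 2^2: since 83 ≡ 3 (mod 8), (2/83) = -1, so (2/83)^2 = +1.
Reciprocity: 13 ≡ 1 and 83 ≡ 3 (mod 4), so (13/83) = +(83/13).
Reduce top mod 13: now compute (5/13).
Reciprocity: 5 ≡ 1 and 13 ≡ 1 (mod 4), so (5/13) = +(13/5).
Reduce top mod 5: now compute (3/5).
Reciprocity: 3 ≡ 3 and 5 ≡ 1 (mod 4), so (3/5) = +(5/3).
Reduce top mod 3: now compute (2/3).
Pull out 2: since 3 ≡ 3 (mod 8), (2/3) = -1.
Reached (1/3) = 1. Collecting the sign flips along the way, the symbol is +1.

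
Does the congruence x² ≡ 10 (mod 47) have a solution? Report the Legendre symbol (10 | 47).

Euler's criterion: (10/47) ≡ 10^23 (mod 47).
10^2 ≡ 6 (mod 47)
10^4 ≡ 36 (mod 47)
10^8 ≡ 27 (mod 47)
10^16 ≡ 24 (mod 47)
10^23 = 10^(16+4+2+1) ≡ 46 (mod 47).
Result is 46 ≡ −1, so (10/47) = −1.

-1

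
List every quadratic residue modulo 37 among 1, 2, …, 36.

1, 3, 4, 7, 9, 10, 11, 12, 16, 21, 25, 26, 27, 28, 30, 33, 34, 36

Square k = 1,…,18 (k and 37−k give the same square):
1²=1, 2²=4, 3²=9, 4²=16, 5²=25, 6²=36, 7²≡12, 8²≡27, 9²≡7, 10²≡26, 11²≡10, 12²≡33, 13²≡21, 14²≡11, 15²≡3, 16²≡34, 17²≡30, 18²≡28 (mod 37).
So the quadratic residues mod 37 are {1, 3, 4, 7, 9, 10, 11, 12, 16, 21, 25, 26, 27, 28, 30, 33, 34, 36}.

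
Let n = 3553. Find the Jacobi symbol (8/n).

Pull out 2^3: since 3553 ≡ 1 (mod 8), (2/3553) = +1, so (2/3553)^3 = +1.
Reached (1/3553) = 1. Collecting the sign flips along the way, the symbol is +1.

1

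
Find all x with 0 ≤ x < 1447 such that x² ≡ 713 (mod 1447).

Since 1447 ≡ 3 (mod 4), a square root of 713 is 713^((1447+1)/4) = 713^362 mod 1447.
Repeated squaring: 713^2≡472, 713^4≡1393, 713^8≡22, 713^16≡484, 713^32≡1289, 713^64≡365, 713^128≡101, 713^256≡72 (mod 1447).
713^362 = 713^(256+64+32+8+2) ≡ 792 (mod 1447).
Check: 792² = 627264 ≡ 713 (mod 1447). The two roots are 655 and 792.

655, 792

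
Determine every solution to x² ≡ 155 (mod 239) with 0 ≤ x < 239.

Since 239 ≡ 3 (mod 4), a square root of 155 is 155^((239+1)/4) = 155^60 mod 239.
Repeated squaring: 155^2≡125, 155^4≡90, 155^8≡213, 155^16≡198, 155^32≡8 (mod 239).
155^60 = 155^(32+16+8+4) ≡ 91 (mod 239).
Check: 91² = 8281 ≡ 155 (mod 239). The two roots are 91 and 148.

91, 148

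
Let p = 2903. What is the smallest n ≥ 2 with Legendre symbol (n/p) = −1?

(2/2903) = +1, so 2 is a residue.
(3/2903) = +1, so 3 is a residue.
(4/2903) = +1, so 4 is a residue.
(5/2903) = −1, so 5 is the smallest positive non-residue mod 2903.

5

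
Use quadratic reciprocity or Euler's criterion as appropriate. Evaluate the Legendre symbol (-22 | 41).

-1

Euler's criterion: (-22/41) ≡ 19^20 (mod 41).
19^2 ≡ 33 (mod 41)
19^4 ≡ 23 (mod 41)
19^8 ≡ 37 (mod 41)
19^16 ≡ 16 (mod 41)
19^20 = 19^(16+4) ≡ 40 (mod 41).
Result is 40 ≡ −1, so (-22/41) = −1.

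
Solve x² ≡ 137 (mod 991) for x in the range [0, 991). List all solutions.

442, 549

Since 991 ≡ 3 (mod 4), a square root of 137 is 137^((991+1)/4) = 137^248 mod 991.
Repeated squaring: 137^2≡931, 137^4≡627, 137^8≡693, 137^16≡605, 137^32≡346, 137^64≡796, 137^128≡367 (mod 991).
137^248 = 137^(128+64+32+16+8) ≡ 549 (mod 991).
Check: 549² = 301401 ≡ 137 (mod 991). The two roots are 442 and 549.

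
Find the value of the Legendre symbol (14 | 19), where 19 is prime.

Euler's criterion: (14/19) ≡ 14^9 (mod 19).
14^2 ≡ 6 (mod 19)
14^4 ≡ 17 (mod 19)
14^8 ≡ 4 (mod 19)
14^9 = 14^(8+1) ≡ 18 (mod 19).
Result is 18 ≡ −1, so (14/19) = −1.

-1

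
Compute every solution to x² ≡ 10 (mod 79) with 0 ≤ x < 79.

Since 79 ≡ 3 (mod 4), a square root of 10 is 10^((79+1)/4) = 10^20 mod 79.
Repeated squaring: 10^2≡21, 10^4≡46, 10^8≡62, 10^16≡52 (mod 79).
10^20 = 10^(16+4) ≡ 22 (mod 79).
Check: 22² = 484 ≡ 10 (mod 79). The two roots are 22 and 57.

22, 57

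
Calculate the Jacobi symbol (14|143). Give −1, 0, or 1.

1

Pull out 2: since 143 ≡ 7 (mod 8), (2/143) = +1.
Reciprocity: 7 ≡ 3 and 143 ≡ 3 (mod 4), so (7/143) = −(143/7).
Reduce top mod 7: now compute (3/7).
Reciprocity: 3 ≡ 3 and 7 ≡ 3 (mod 4), so (3/7) = −(7/3).
Reduce top mod 3: now compute (1/3).
Reached (1/3) = 1. Collecting the sign flips along the way, the symbol is +1.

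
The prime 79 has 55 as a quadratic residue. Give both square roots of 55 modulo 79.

Since 79 ≡ 3 (mod 4), a square root of 55 is 55^((79+1)/4) = 55^20 mod 79.
Repeated squaring: 55^2≡23, 55^4≡55, 55^8≡23, 55^16≡55 (mod 79).
55^20 = 55^(16+4) ≡ 23 (mod 79).
Check: 23² = 529 ≡ 55 (mod 79). The two roots are 23 and 56.

23, 56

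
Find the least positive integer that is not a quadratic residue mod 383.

(2/383) = +1, so 2 is a residue.
(3/383) = +1, so 3 is a residue.
(4/383) = +1, so 4 is a residue.
(5/383) = −1, so 5 is the smallest positive non-residue mod 383.

5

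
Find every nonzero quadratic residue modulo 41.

1, 2, 4, 5, 8, 9, 10, 16, 18, 20, 21, 23, 25, 31, 32, 33, 36, 37, 39, 40

Square k = 1,…,20 (k and 41−k give the same square):
1²=1, 2²=4, 3²=9, 4²=16, 5²=25, 6²=36, 7²≡8, 8²≡23, 9²≡40, 10²≡18, 11²≡39, 12²≡21, 13²≡5, 14²≡32, 15²≡20, 16²≡10, 17²≡2, 18²≡37, 19²≡33, 20²≡31 (mod 41).
So the quadratic residues mod 41 are {1, 2, 4, 5, 8, 9, 10, 16, 18, 20, 21, 23, 25, 31, 32, 33, 36, 37, 39, 40}.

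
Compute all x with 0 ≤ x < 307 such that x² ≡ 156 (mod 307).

Since 307 ≡ 3 (mod 4), a square root of 156 is 156^((307+1)/4) = 156^77 mod 307.
Repeated squaring: 156^2≡83, 156^4≡135, 156^8≡112, 156^16≡264, 156^32≡7, 156^64≡49 (mod 307).
156^77 = 156^(64+8+4+1) ≡ 69 (mod 307).
Check: 69² = 4761 ≡ 156 (mod 307). The two roots are 69 and 238.

69, 238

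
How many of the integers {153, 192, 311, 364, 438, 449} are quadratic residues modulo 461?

(153/461) = +1 → QR.
(192/461) = -1 → non-residue.
(311/461) = +1 → QR.
(364/461) = +1 → QR.
(438/461) = +1 → QR.
(449/461) = -1 → non-residue.
Total quadratic residues among the 6: 4.

4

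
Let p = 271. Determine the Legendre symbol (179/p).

1

Euler's criterion: (179/271) ≡ 179^135 (mod 271).
179^2 ≡ 63 (mod 271)
179^4 ≡ 175 (mod 271)
179^8 ≡ 2 (mod 271)
179^16 ≡ 4 (mod 271)
179^32 ≡ 16 (mod 271)
179^64 ≡ 256 (mod 271)
179^128 ≡ 225 (mod 271)
179^135 = 179^(128+4+2+1) ≡ 1 (mod 271).
Result is 1, so (179/271) = 1.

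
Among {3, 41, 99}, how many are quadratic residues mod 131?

3

(3/131) = +1 → QR.
(41/131) = +1 → QR.
(99/131) = +1 → QR.
Total quadratic residues among the 3: 3.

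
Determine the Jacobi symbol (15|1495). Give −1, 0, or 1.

0

Reciprocity: 15 ≡ 3 and 1495 ≡ 3 (mod 4), so (15/1495) = −(1495/15).
Reduce top mod 15: now compute (10/15).
Pull out 2: since 15 ≡ 7 (mod 8), (2/15) = +1.
Reciprocity: 5 ≡ 1 and 15 ≡ 3 (mod 4), so (5/15) = +(15/5).
Reduce top mod 5: now compute (0/5).
Top reduces to 0: gcd > 1, so the symbol is 0.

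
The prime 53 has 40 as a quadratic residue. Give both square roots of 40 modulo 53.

53 ≡ 1 (mod 4), so we find a root by search.
Trying successive values, 26² = 676 ≡ 40 (mod 53). The other root is 53 − 26 = 27.

26, 27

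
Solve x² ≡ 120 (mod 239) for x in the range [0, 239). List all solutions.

Since 239 ≡ 3 (mod 4), a square root of 120 is 120^((239+1)/4) = 120^60 mod 239.
Repeated squaring: 120^2≡60, 120^4≡15, 120^8≡225, 120^16≡196, 120^32≡176 (mod 239).
120^60 = 120^(32+16+8+4) ≡ 169 (mod 239).
Check: 169² = 28561 ≡ 120 (mod 239). The two roots are 70 and 169.

70, 169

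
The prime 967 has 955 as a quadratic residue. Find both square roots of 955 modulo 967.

Since 967 ≡ 3 (mod 4), a square root of 955 is 955^((967+1)/4) = 955^242 mod 967.
Repeated squaring: 955^2≡144, 955^4≡429, 955^8≡311, 955^16≡21, 955^32≡441, 955^64≡114, 955^128≡425 (mod 967).
955^242 = 955^(128+64+32+16+2) ≡ 397 (mod 967).
Check: 397² = 157609 ≡ 955 (mod 967). The two roots are 397 and 570.

397, 570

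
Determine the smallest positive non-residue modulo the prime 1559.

(2/1559) = +1, so 2 is a residue.
(3/1559) = +1, so 3 is a residue.
(4/1559) = +1, so 4 is a residue.
(5/1559) = +1, so 5 is a residue.
(6/1559) = +1, so 6 is a residue.
(7/1559) = +1, so 7 is a residue.
(8/1559) = +1, so 8 is a residue.
(9/1559) = +1, so 9 is a residue.
(10/1559) = +1, so 10 is a residue.
(11/1559) = +1, so 11 is a residue.
(12/1559) = +1, so 12 is a residue.
(13/1559) = +1, so 13 is a residue.
(14/1559) = +1, so 14 is a residue.
(15/1559) = +1, so 15 is a residue.
(16/1559) = +1, so 16 is a residue.
(17/1559) = −1, so 17 is the smallest positive non-residue mod 1559.

17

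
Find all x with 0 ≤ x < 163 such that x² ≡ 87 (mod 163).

Since 163 ≡ 3 (mod 4), a square root of 87 is 87^((163+1)/4) = 87^41 mod 163.
Repeated squaring: 87^2≡71, 87^4≡151, 87^8≡144, 87^16≡35, 87^32≡84 (mod 163).
87^41 = 87^(32+8+1) ≡ 24 (mod 163).
Check: 24² = 576 ≡ 87 (mod 163). The two roots are 24 and 139.

24, 139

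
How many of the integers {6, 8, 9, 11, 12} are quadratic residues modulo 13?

2

(6/13) = -1 → non-residue.
(8/13) = -1 → non-residue.
(9/13) = +1 → QR.
(11/13) = -1 → non-residue.
(12/13) = +1 → QR.
Total quadratic residues among the 5: 2.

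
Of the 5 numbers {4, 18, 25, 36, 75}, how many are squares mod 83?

4

(4/83) = +1 → QR.
(18/83) = -1 → non-residue.
(25/83) = +1 → QR.
(36/83) = +1 → QR.
(75/83) = +1 → QR.
Total quadratic residues among the 5: 4.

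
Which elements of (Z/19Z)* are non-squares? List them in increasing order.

Square k = 1,…,9 (k and 19−k give the same square):
1²=1, 2²=4, 3²=9, 4²=16, 5²≡6, 6²≡17, 7²≡11, 8²≡7, 9²≡5 (mod 19).
The residues are {1, 4, 5, 6, 7, 9, 11, 16, 17}; the non-residues are the remaining 9 nonzero classes.

2,3,8,10,12,13,14,15,18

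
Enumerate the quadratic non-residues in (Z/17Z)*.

3, 5, 6, 7, 10, 11, 12, 14

Square k = 1,…,8 (k and 17−k give the same square):
1²=1, 2²=4, 3²=9, 4²=16, 5²≡8, 6²≡2, 7²≡15, 8²≡13 (mod 17).
The residues are {1, 2, 4, 8, 9, 13, 15, 16}; the non-residues are the remaining 8 nonzero classes.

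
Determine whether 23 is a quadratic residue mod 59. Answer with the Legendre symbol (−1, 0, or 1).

Euler's criterion: (23/59) ≡ 23^29 (mod 59).
23^2 ≡ 57 (mod 59)
23^4 ≡ 4 (mod 59)
23^8 ≡ 16 (mod 59)
23^16 ≡ 20 (mod 59)
23^29 = 23^(16+8+4+1) ≡ 58 (mod 59).
Result is 58 ≡ −1, so (23/59) = −1.

-1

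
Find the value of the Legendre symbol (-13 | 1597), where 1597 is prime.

First reduce: -13 ≡ 1584 (mod 1597).
Pull out 2^4: since 1597 ≡ 5 (mod 8), (2/1597) = -1, so (2/1597)^4 = +1.
Reciprocity: 99 ≡ 3 and 1597 ≡ 1 (mod 4), so (99/1597) = +(1597/99).
Reduce top mod 99: now compute (13/99).
Reciprocity: 13 ≡ 1 and 99 ≡ 3 (mod 4), so (13/99) = +(99/13).
Reduce top mod 13: now compute (8/13).
Pull out 2^3: since 13 ≡ 5 (mod 8), (2/13) = -1, so (2/13)^3 = -1.
Reached (1/13) = 1. Collecting the sign flips along the way, the symbol is -1.

-1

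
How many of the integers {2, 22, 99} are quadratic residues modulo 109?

(2/109) = -1 → non-residue.
(22/109) = +1 → QR.
(99/109) = -1 → non-residue.
Total quadratic residues among the 3: 1.

1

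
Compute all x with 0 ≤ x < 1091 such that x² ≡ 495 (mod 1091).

383, 708

Since 1091 ≡ 3 (mod 4), a square root of 495 is 495^((1091+1)/4) = 495^273 mod 1091.
Repeated squaring: 495^2≡641, 495^4≡665, 495^8≡370, 495^16≡525, 495^32≡693, 495^64≡209, 495^128≡41, 495^256≡590 (mod 1091).
495^273 = 495^(256+16+1) ≡ 383 (mod 1091).
Check: 383² = 146689 ≡ 495 (mod 1091). The two roots are 383 and 708.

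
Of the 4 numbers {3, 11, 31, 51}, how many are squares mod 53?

1

(3/53) = -1 → non-residue.
(11/53) = +1 → QR.
(31/53) = -1 → non-residue.
(51/53) = -1 → non-residue.
Total quadratic residues among the 4: 1.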